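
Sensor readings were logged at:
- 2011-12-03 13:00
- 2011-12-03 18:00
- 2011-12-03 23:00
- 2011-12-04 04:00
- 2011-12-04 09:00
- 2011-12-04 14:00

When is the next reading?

2011-12-04 19:00

The interval is a steady 5 hours (5, 5, 5, 5, 5).
2011-12-04 14:00 + 5 h = 2011-12-04 19:00.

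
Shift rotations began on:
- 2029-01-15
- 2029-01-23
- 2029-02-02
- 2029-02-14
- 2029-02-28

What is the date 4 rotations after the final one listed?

Gaps: 8, 10, 12, 14 days — each gap is 2 larger than the previous one.
Next gap: 16 days. 2029-02-28 + 16 days = 2029-03-16.
Next gap: 18 days. 2029-03-16 + 18 days = 2029-04-03.
Next gap: 20 days. 2029-04-03 + 20 days = 2029-04-23.
Next gap: 22 days. 2029-04-23 + 22 days = 2029-05-15.

2029-05-15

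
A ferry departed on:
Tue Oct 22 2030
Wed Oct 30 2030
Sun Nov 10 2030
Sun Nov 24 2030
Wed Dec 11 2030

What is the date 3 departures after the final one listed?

Intervals are 8, 11, 14, 17 days — an arithmetic progression with common difference 3.
Next gap: 20 days. Wed Dec 11 2030 + 20 days = Tue Dec 31 2030.
Next gap: 23 days. Tue Dec 31 2030 + 23 days = Thu Jan 23 2031.
Next gap: 26 days. Thu Jan 23 2031 + 26 days = Tue Feb 18 2031.

Tue Feb 18 2031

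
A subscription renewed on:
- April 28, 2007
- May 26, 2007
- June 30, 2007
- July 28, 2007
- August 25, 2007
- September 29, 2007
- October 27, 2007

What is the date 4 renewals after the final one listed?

All Saturdays; the gaps (28, 35, 28, 28, 35, 28) vary with month length.
This is the last Saturday of each month.
Last Saturday of November 2007: November 24, 2007.
Last Saturday of December 2007: December 29, 2007.
Last Saturday of January 2008: January 26, 2008.
February 2008 ends with Saturday February 23, 2008.

February 23, 2008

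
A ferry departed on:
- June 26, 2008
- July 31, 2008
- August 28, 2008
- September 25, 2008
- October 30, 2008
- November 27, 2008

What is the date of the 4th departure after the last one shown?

These are Thursdays with 35, 28, 28, 35, 28-day gaps.
Each is the final Thursday of its month — July 31, 2008 is past the 28th, so '4th Thursday' doesn't fit.
December 2008 ends with Thursday December 25, 2008.
January 2009 ends with Thursday January 29, 2009.
February 2009 ends with Thursday February 26, 2009.
March 2009 ends with Thursday March 26, 2009.

March 26, 2009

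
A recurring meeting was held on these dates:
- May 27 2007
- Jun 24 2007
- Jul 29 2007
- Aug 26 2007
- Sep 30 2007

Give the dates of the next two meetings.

Oct 28 2007, Nov 25 2007

Every date is a Sunday; gaps 28, 35, 28, 35 days.
Each is the last Sunday of its month (at least one falls on the 29th or later, ruling out '4th Sunday').
Last Sunday of October 2007: Oct 28 2007.
Last Sunday of November 2007: Nov 25 2007.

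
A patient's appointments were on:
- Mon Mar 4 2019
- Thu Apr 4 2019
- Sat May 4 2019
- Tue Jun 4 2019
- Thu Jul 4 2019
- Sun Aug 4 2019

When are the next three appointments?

Wed Sep 4 2019, Fri Oct 4 2019, Mon Nov 4 2019

Each date is the 4th; the gaps (31, 30, 31, 30, 31) track the month lengths.
The rule is the 4th of each month.
Next: September 2019 → Wed Sep 4 2019.
Next: October 2019 → Fri Oct 4 2019.
Next: November 2019 → Mon Nov 4 2019.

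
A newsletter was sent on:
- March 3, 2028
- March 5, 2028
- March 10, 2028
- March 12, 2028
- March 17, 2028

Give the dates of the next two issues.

March 19, 2028; March 24, 2028

Gaps: 2, 5, 2, 5 days — not constant, but cyclic with period 2.
The events fall on every Friday and Sunday.
The following Sunday is March 19, 2028.
The following Friday is March 24, 2028.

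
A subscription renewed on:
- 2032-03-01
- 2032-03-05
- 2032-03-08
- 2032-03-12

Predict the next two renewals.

2032-03-15, 2032-03-19

Every event lands on a Monday or Friday (gaps cycle 4, 3, 4).
So the schedule is: every Monday and Friday.
Next Monday: 2032-03-15.
Next Friday: 2032-03-19.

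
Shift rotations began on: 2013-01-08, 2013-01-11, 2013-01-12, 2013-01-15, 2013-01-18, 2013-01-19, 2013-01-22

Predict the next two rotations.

2013-01-25, 2013-01-26

Every event lands on a Tuesday or Friday or Saturday (gaps cycle 3, 1, 3, 3, 1, 3).
So the schedule is: every Tuesday, Friday and Saturday.
The following Friday is 2013-01-25.
The following Saturday is 2013-01-26.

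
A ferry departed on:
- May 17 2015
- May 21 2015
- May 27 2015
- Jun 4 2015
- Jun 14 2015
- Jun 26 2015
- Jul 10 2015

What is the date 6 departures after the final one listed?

The spacing grows by 2 each time: 4, 6, 8, 10, 12, 14 days.
Next gap: 16 days. Jul 10 2015 + 16 days = Jul 26 2015.
Next gap: 18 days. Jul 26 2015 + 18 days = Aug 13 2015.
Next gap: 20 days. Aug 13 2015 + 20 days = Sep 2 2015.
Next gap: 22 days. Sep 2 2015 + 22 days = Sep 24 2015.
Next gap: 24 days. Sep 24 2015 + 24 days = Oct 18 2015.
Next gap: 26 days. Oct 18 2015 + 26 days = Nov 13 2015.

Nov 13 2015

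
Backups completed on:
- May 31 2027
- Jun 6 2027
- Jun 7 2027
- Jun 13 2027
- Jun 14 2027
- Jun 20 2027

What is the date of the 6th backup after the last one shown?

Gaps: 6, 1, 6, 1, 6 days — not constant, but cyclic with period 2.
The events fall on every Monday and Sunday.
The following Monday is Jun 21 2027.
Next Sunday: Jun 27 2027.
The following Monday is Jun 28 2027.
The following Sunday is Jul 4 2027.
The following Monday is Jul 5 2027.
Next Sunday: Jul 11 2027.

Jul 11 2027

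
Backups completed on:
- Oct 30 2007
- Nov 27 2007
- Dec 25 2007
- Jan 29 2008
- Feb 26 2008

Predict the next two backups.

Every date is a Tuesday; gaps 28, 28, 35, 28 days.
Each is the last Tuesday of its month (at least one falls on the 29th or later, ruling out '4th Tuesday').
March 2008 ends with Tuesday Mar 25 2008.
Last Tuesday of April 2008: Apr 29 2008.

Mar 25 2008, Apr 29 2008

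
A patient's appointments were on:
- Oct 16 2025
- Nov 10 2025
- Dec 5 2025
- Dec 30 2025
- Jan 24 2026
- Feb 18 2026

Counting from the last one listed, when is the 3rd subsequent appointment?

May 4 2026

Gaps between consecutive events: 25, 25, 25, 25, 25 days — a constant 25-day interval.
Feb 18 2026 + 25 days = Mar 15 2026.
Mar 15 2026 + 25 days = Apr 9 2026.
Apr 9 2026 + 25 days = May 4 2026.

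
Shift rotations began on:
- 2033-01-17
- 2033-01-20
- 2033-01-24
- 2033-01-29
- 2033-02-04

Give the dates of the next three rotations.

2033-02-11, 2033-02-19, 2033-02-28

The spacing grows by 1 each time: 3, 4, 5, 6 days.
Next gap: 7 days. 2033-02-04 + 7 days = 2033-02-11.
Next gap: 8 days. 2033-02-11 + 8 days = 2033-02-19.
Next gap: 9 days. 2033-02-19 + 9 days = 2033-02-28.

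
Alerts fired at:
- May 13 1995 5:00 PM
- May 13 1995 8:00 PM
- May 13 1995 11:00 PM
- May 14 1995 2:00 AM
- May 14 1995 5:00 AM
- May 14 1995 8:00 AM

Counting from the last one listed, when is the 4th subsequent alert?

May 14 1995 8:00 PM

The interval is a steady 3 hours (3, 3, 3, 3, 3).
May 14 1995 8:00 AM + 3 h = May 14 1995 11:00 AM.
May 14 1995 11:00 AM + 3 h = May 14 1995 2:00 PM.
May 14 1995 2:00 PM + 3 h = May 14 1995 5:00 PM.
May 14 1995 5:00 PM + 3 h = May 14 1995 8:00 PM.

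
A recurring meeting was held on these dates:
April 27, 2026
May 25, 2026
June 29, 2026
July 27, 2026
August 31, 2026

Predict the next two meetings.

These are Mondays with 28, 35, 28, 35-day gaps.
Each is the final Monday of its month — June 29, 2026 is past the 28th, so '4th Monday' doesn't fit.
September 2026 ends with Monday September 28, 2026.
October 2026 ends with Monday October 26, 2026.

September 28, 2026; October 26, 2026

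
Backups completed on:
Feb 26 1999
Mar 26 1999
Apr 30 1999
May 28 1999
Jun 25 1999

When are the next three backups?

Every date is a Friday; gaps 28, 35, 28, 28 days.
Each is the last Friday of its month (at least one falls on the 29th or later, ruling out '4th Friday').
July 1999 ends with Friday Jul 30 1999.
August 1999 ends with Friday Aug 27 1999.
September 1999 ends with Friday Sep 24 1999.

Jul 30 1999, Aug 27 1999, Sep 24 1999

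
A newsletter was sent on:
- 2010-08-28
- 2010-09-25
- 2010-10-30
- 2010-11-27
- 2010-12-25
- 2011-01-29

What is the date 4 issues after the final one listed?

2011-05-28

All Saturdays; the gaps (28, 35, 28, 28, 35) vary with month length.
This is the last Saturday of each month.
February 2011 ends with Saturday 2011-02-26.
March 2011 ends with Saturday 2011-03-26.
Last Saturday of April 2011: 2011-04-30.
Last Saturday of May 2011: 2011-05-28.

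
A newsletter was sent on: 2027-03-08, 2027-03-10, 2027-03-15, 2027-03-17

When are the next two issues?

Every event lands on a Monday or Wednesday (gaps cycle 2, 5, 2).
So the schedule is: every Monday and Wednesday.
The following Monday is 2027-03-22.
Next Wednesday: 2027-03-24.

2027-03-22, 2027-03-24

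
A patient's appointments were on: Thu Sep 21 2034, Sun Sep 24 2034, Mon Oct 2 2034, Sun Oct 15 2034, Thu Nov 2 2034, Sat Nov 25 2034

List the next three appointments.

The spacing grows by 5 each time: 3, 8, 13, 18, 23 days.
Next gap: 28 days. Sat Nov 25 2034 + 28 days = Sat Dec 23 2034.
Next gap: 33 days. Sat Dec 23 2034 + 33 days = Thu Jan 25 2035.
Next gap: 38 days. Thu Jan 25 2035 + 38 days = Sun Mar 4 2035.

Sat Dec 23 2034, Thu Jan 25 2035, Sun Mar 4 2035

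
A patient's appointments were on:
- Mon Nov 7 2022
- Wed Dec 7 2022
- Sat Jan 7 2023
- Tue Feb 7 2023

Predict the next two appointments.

Tue Mar 7 2023, Fri Apr 7 2023

Each date is the 7th; the gaps (30, 31, 31) track the month lengths.
The rule is the 7th of each month.
March 2023: Tue Mar 7 2023.
Next: April 2023 → Fri Apr 7 2023.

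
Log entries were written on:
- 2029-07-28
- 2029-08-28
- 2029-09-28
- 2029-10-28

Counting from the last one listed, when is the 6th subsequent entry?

2030-04-28

The day-of-month is always 28 (31, 31, 30 days between events).
So this recurs on the 28th of each month.
November 2029: 2029-11-28.
Next: December 2029 → 2029-12-28.
January 2030: 2030-01-28.
Next: February 2030 → 2030-02-28.
March 2030: 2030-03-28.
April 2030: 2030-04-28.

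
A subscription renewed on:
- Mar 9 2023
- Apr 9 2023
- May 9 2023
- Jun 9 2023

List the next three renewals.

The day-of-month is always 9 (31, 30, 31 days between events).
So this recurs on the 9th of each month.
Next: July 2023 → Jul 9 2023.
August 2023: Aug 9 2023.
September 2023: Sep 9 2023.

Jul 9 2023, Aug 9 2023, Sep 9 2023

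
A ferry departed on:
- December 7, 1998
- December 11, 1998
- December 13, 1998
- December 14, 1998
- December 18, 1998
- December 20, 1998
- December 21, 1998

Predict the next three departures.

The gap pattern 4, 2, 1, 4, 2, 1 repeats every 3 events.
These are the Mondays, Fridays and Sundays of each week.
The following Friday is December 25, 1998.
Next Sunday: December 27, 1998.
Next Monday: December 28, 1998.

December 25, 1998; December 27, 1998; December 28, 1998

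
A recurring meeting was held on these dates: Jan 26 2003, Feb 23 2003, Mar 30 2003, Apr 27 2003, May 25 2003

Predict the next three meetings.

Every date is a Sunday; gaps 28, 35, 28, 28 days.
Each is the last Sunday of its month (at least one falls on the 29th or later, ruling out '4th Sunday').
Last Sunday of June 2003: Jun 29 2003.
Last Sunday of July 2003: Jul 27 2003.
Last Sunday of August 2003: Aug 31 2003.

Jun 29 2003, Jul 27 2003, Aug 31 2003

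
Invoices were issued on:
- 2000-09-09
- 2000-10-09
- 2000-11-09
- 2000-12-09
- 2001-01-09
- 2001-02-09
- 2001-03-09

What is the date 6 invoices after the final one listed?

2001-09-09

The day-of-month is always 9 (30, 31, 30, 31, 31, 28 days between events).
So this recurs on the 9th of each month.
April 2001: 2001-04-09.
Next: May 2001 → 2001-05-09.
June 2001: 2001-06-09.
July 2001: 2001-07-09.
August 2001: 2001-08-09.
Next: September 2001 → 2001-09-09.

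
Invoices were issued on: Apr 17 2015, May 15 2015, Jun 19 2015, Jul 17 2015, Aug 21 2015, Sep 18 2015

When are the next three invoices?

Oct 16 2015, Nov 20 2015, Dec 18 2015

All dates are Fridays, 28, 35, 28, 35, 28 days apart.
Specifically, the 3rd Friday of each month.
October 2015 — 3rd Friday is Oct 16 2015.
November 2015 — 3rd Friday is Nov 20 2015.
December 2015 — 3rd Friday is Dec 18 2015.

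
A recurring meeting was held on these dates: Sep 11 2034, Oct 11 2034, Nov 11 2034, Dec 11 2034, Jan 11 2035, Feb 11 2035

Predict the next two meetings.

Gaps: 30, 31, 30, 31, 31 days — not constant. Every event is on the 11th of the month.
Pattern: the 11th of each month.
Next: March 2035 → Mar 11 2035.
Next: April 2035 → Apr 11 2035.

Mar 11 2035, Apr 11 2035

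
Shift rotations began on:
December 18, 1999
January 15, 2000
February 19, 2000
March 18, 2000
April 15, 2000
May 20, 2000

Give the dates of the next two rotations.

These are Saturdays at 28- or 35-day spacing (28, 35, 28, 28, 35).
The pattern: 3rd Saturday of the month.
3rd Saturday of June 2000: June 17, 2000.
July 2000 — 3rd Saturday is July 15, 2000.

June 17, 2000; July 15, 2000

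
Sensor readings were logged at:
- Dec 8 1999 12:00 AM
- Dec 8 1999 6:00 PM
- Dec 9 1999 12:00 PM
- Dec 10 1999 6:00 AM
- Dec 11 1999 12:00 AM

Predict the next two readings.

Dec 11 1999 6:00 PM, Dec 12 1999 12:00 PM

Spacing: 18, 18, 18, 18 h — constant 18 h.
Dec 11 1999 12:00 AM + 18 h = Dec 11 1999 6:00 PM.
Dec 11 1999 6:00 PM + 18 h = Dec 12 1999 12:00 PM.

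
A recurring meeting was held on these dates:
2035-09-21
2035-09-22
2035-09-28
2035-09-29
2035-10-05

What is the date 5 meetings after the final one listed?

Every event lands on a Friday or Saturday (gaps cycle 1, 6, 1, 6).
So the schedule is: every Friday and Saturday.
Next Saturday: 2035-10-06.
Next Friday: 2035-10-12.
Next Saturday: 2035-10-13.
Next Friday: 2035-10-19.
Next Saturday: 2035-10-20.

2035-10-20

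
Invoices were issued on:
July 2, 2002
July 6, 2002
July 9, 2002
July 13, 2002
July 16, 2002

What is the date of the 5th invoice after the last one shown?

Every event lands on a Tuesday or Saturday (gaps cycle 4, 3, 4, 3).
So the schedule is: every Tuesday and Saturday.
The following Saturday is July 20, 2002.
Next Tuesday: July 23, 2002.
Next Saturday: July 27, 2002.
Next Tuesday: July 30, 2002.
The following Saturday is August 3, 2002.

August 3, 2002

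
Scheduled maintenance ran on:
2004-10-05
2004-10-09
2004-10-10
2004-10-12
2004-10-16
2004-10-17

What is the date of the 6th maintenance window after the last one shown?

2004-10-31

Every event lands on a Tuesday or Saturday or Sunday (gaps cycle 4, 1, 2, 4, 1).
So the schedule is: every Tuesday, Saturday and Sunday.
The following Tuesday is 2004-10-19.
The following Saturday is 2004-10-23.
Next Sunday: 2004-10-24.
Next Tuesday: 2004-10-26.
Next Saturday: 2004-10-30.
Next Sunday: 2004-10-31.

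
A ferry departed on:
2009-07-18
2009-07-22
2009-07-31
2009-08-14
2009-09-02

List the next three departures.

The spacing grows by 5 each time: 4, 9, 14, 19 days.
Next gap: 24 days. 2009-09-02 + 24 days = 2009-09-26.
Next gap: 29 days. 2009-09-26 + 29 days = 2009-10-25.
Next gap: 34 days. 2009-10-25 + 34 days = 2009-11-28.

2009-09-26, 2009-10-25, 2009-11-28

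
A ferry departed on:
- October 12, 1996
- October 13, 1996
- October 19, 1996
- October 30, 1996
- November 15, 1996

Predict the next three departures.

December 6, 1996; January 1, 1997; February 1, 1997

The spacing grows by 5 each time: 1, 6, 11, 16 days.
Next gap: 21 days. November 15, 1996 + 21 days = December 6, 1996.
Next gap: 26 days. December 6, 1996 + 26 days = January 1, 1997.
Next gap: 31 days. January 1, 1997 + 31 days = February 1, 1997.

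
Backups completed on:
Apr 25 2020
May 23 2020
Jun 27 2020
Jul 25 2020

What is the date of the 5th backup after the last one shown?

These are Saturdays at 28- or 35-day spacing (28, 35, 28).
The pattern: 4th Saturday of the month.
August 2020 — 4th Saturday is Aug 22 2020.
September 2020 — 4th Saturday is Sep 26 2020.
4th Saturday of October 2020: Oct 24 2020.
November 2020 — 4th Saturday is Nov 28 2020.
4th Saturday of December 2020: Dec 26 2020.

Dec 26 2020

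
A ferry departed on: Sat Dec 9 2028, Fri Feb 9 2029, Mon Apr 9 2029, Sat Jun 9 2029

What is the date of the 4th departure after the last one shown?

Sat Feb 9 2030

Each date is the 9th; the gaps (62, 59, 61) track the month lengths.
The rule is the 9th of every 2 months.
August 2029: Thu Aug 9 2029.
Next: October 2029 → Tue Oct 9 2029.
December 2029: Sun Dec 9 2029.
Next: February 2030 → Sat Feb 9 2030.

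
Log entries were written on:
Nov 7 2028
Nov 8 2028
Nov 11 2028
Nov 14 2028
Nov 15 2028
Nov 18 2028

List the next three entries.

Nov 21 2028, Nov 22 2028, Nov 25 2028

The gap pattern 1, 3, 3, 1, 3 repeats every 3 events.
These are the Tuesdays, Wednesdays and Saturdays of each week.
Next Tuesday: Nov 21 2028.
Next Wednesday: Nov 22 2028.
Next Saturday: Nov 25 2028.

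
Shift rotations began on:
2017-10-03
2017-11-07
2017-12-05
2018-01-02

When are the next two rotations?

2018-02-06, 2018-03-06

All dates are Tuesdays, 35, 28, 28 days apart.
Specifically, the 1st Tuesday of each month.
February 2018 — 1st Tuesday is 2018-02-06.
March 2018 — 1st Tuesday is 2018-03-06.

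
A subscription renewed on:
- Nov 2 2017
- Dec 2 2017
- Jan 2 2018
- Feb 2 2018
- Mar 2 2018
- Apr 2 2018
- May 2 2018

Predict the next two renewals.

The day-of-month is always 2 (30, 31, 31, 28, 31, 30 days between events).
So this recurs on the 2nd of each month.
June 2018: Jun 2 2018.
July 2018: Jul 2 2018.

Jun 2 2018, Jul 2 2018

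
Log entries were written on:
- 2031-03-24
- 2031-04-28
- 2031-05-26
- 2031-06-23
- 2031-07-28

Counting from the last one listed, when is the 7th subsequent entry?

All dates are Mondays, 35, 28, 28, 35 days apart.
Specifically, the 4th Monday of each month.
August 2031 — 4th Monday is 2031-08-25.
September 2031 — 4th Monday is 2031-09-22.
October 2031 — 4th Monday is 2031-10-27.
4th Monday of November 2031: 2031-11-24.
December 2031 — 4th Monday is 2031-12-22.
January 2032 — 4th Monday is 2032-01-26.
4th Monday of February 2032: 2032-02-23.

2032-02-23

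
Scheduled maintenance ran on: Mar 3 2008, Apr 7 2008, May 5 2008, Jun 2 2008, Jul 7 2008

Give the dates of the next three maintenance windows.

All dates are Mondays, 35, 28, 28, 35 days apart.
Specifically, the 1st Monday of each month.
August 2008 — 1st Monday is Aug 4 2008.
September 2008 — 1st Monday is Sep 1 2008.
October 2008 — 1st Monday is Oct 6 2008.

Aug 4 2008, Sep 1 2008, Oct 6 2008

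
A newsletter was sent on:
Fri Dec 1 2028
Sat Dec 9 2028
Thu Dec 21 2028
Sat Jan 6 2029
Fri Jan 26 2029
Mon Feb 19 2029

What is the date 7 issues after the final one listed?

Mon Nov 26 2029

Gaps: 8, 12, 16, 20, 24 days — each gap is 4 larger than the previous one.
Next gap: 28 days. Mon Feb 19 2029 + 28 days = Mon Mar 19 2029.
Next gap: 32 days. Mon Mar 19 2029 + 32 days = Fri Apr 20 2029.
Next gap: 36 days. Fri Apr 20 2029 + 36 days = Sat May 26 2029.
Next gap: 40 days. Sat May 26 2029 + 40 days = Thu Jul 5 2029.
Next gap: 44 days. Thu Jul 5 2029 + 44 days = Sat Aug 18 2029.
Next gap: 48 days. Sat Aug 18 2029 + 48 days = Fri Oct 5 2029.
Next gap: 52 days. Fri Oct 5 2029 + 52 days = Mon Nov 26 2029.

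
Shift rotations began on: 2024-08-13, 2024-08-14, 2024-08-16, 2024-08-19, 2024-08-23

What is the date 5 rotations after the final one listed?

2024-09-27

Gaps: 1, 2, 3, 4 days — each gap is 1 larger than the previous one.
Next gap: 5 days. 2024-08-23 + 5 days = 2024-08-28.
Next gap: 6 days. 2024-08-28 + 6 days = 2024-09-03.
Next gap: 7 days. 2024-09-03 + 7 days = 2024-09-10.
Next gap: 8 days. 2024-09-10 + 8 days = 2024-09-18.
Next gap: 9 days. 2024-09-18 + 9 days = 2024-09-27.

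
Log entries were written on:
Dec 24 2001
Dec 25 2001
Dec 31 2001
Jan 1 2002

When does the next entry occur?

Jan 7 2002

Every event lands on a Monday or Tuesday (gaps cycle 1, 6, 1).
So the schedule is: every Monday and Tuesday.
The following Monday is Jan 7 2002.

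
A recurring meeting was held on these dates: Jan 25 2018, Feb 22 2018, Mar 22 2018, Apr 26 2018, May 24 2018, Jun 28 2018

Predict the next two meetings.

Gaps: 28, 28, 35, 28, 35 days — a mix of 28 and 35. Every date is a Thursday.
Each is the 4th Thursday of its month.
July 2018 — 4th Thursday is Jul 26 2018.
4th Thursday of August 2018: Aug 23 2018.

Jul 26 2018, Aug 23 2018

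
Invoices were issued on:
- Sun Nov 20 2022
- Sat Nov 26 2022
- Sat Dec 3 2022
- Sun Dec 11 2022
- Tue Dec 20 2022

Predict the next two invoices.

The spacing grows by 1 each time: 6, 7, 8, 9 days.
Next gap: 10 days. Tue Dec 20 2022 + 10 days = Fri Dec 30 2022.
Next gap: 11 days. Fri Dec 30 2022 + 11 days = Tue Jan 10 2023.

Fri Dec 30 2022, Tue Jan 10 2023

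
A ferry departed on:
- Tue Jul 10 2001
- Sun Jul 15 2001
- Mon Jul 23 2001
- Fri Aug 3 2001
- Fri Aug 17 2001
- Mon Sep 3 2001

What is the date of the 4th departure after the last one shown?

Mon Dec 10 2001

Gaps: 5, 8, 11, 14, 17 days — each gap is 3 larger than the previous one.
Next gap: 20 days. Mon Sep 3 2001 + 20 days = Sun Sep 23 2001.
Next gap: 23 days. Sun Sep 23 2001 + 23 days = Tue Oct 16 2001.
Next gap: 26 days. Tue Oct 16 2001 + 26 days = Sun Nov 11 2001.
Next gap: 29 days. Sun Nov 11 2001 + 29 days = Mon Dec 10 2001.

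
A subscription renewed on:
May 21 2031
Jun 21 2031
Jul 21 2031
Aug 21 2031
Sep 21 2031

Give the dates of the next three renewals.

Gaps: 31, 30, 31, 31 days — not constant. Every event is on the 21st of the month.
Pattern: the 21st of each month.
October 2031: Oct 21 2031.
Next: November 2031 → Nov 21 2031.
Next: December 2031 → Dec 21 2031.

Oct 21 2031, Nov 21 2031, Dec 21 2031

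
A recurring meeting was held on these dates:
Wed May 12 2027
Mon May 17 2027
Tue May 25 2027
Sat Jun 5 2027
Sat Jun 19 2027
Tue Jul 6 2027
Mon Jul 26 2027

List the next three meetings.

Gaps: 5, 8, 11, 14, 17, 20 days — each gap is 3 larger than the previous one.
Next gap: 23 days. Mon Jul 26 2027 + 23 days = Wed Aug 18 2027.
Next gap: 26 days. Wed Aug 18 2027 + 26 days = Mon Sep 13 2027.
Next gap: 29 days. Mon Sep 13 2027 + 29 days = Tue Oct 12 2027.

Wed Aug 18 2027, Mon Sep 13 2027, Tue Oct 12 2027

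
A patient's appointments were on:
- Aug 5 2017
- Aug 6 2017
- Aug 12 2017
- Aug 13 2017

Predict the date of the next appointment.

Aug 19 2017

Gaps: 1, 6, 1 days — not constant, but cyclic with period 2.
The events fall on every Saturday and Sunday.
The following Saturday is Aug 19 2017.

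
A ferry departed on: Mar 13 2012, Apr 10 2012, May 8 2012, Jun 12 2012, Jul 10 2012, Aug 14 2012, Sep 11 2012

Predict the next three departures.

Oct 9 2012, Nov 13 2012, Dec 11 2012

All dates are Tuesdays, 28, 28, 35, 28, 35, 28 days apart.
Specifically, the 2nd Tuesday of each month.
October 2012 — 2nd Tuesday is Oct 9 2012.
2nd Tuesday of November 2012: Nov 13 2012.
December 2012 — 2nd Tuesday is Dec 11 2012.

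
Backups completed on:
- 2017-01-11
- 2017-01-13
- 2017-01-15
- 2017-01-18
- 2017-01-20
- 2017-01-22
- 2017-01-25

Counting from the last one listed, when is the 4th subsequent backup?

Gaps: 2, 2, 3, 2, 2, 3 days — not constant, but cyclic with period 3.
The events fall on every Wednesday, Friday and Sunday.
Next Friday: 2017-01-27.
The following Sunday is 2017-01-29.
The following Wednesday is 2017-02-01.
The following Friday is 2017-02-03.

2017-02-03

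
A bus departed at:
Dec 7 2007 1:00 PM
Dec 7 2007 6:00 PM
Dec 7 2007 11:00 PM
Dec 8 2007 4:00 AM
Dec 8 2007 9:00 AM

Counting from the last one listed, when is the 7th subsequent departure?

The interval is a steady 5 hours (5, 5, 5, 5).
Dec 8 2007 9:00 AM + 5 h = Dec 8 2007 2:00 PM.
Dec 8 2007 2:00 PM + 5 h = Dec 8 2007 7:00 PM.
Dec 8 2007 7:00 PM + 5 h = Dec 9 2007 12:00 AM.
Dec 9 2007 12:00 AM + 5 h = Dec 9 2007 5:00 AM.
Dec 9 2007 5:00 AM + 5 h = Dec 9 2007 10:00 AM.
Dec 9 2007 10:00 AM + 5 h = Dec 9 2007 3:00 PM.
Dec 9 2007 3:00 PM + 5 h = Dec 9 2007 8:00 PM.

Dec 9 2007 8:00 PM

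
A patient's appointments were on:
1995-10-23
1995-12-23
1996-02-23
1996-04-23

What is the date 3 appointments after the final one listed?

1996-10-23

The day-of-month is always 23 (61, 62, 60 days between events).
So this recurs on the 23rd of every 2 months.
June 1996: 1996-06-23.
August 1996: 1996-08-23.
Next: October 1996 → 1996-10-23.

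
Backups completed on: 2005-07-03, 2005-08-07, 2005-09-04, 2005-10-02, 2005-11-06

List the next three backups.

These are Sundays at 28- or 35-day spacing (35, 28, 28, 35).
The pattern: 1st Sunday of the month.
December 2005 — 1st Sunday is 2005-12-04.
1st Sunday of January 2006: 2006-01-01.
February 2006 — 1st Sunday is 2006-02-05.

2005-12-04, 2006-01-01, 2006-02-05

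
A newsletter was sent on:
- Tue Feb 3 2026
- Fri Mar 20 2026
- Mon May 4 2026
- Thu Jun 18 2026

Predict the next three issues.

Gaps between consecutive events: 45, 45, 45 days — a constant 45-day interval.
Thu Jun 18 2026 + 45 days = Sun Aug 2 2026.
Sun Aug 2 2026 + 45 days = Wed Sep 16 2026.
Wed Sep 16 2026 + 45 days = Sat Oct 31 2026.

Sun Aug 2 2026, Wed Sep 16 2026, Sat Oct 31 2026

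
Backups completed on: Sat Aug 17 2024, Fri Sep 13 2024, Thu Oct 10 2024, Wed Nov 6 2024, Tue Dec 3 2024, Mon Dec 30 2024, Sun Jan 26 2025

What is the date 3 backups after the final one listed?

Gaps between consecutive events: 27, 27, 27, 27, 27, 27 days — a constant 27-day interval.
Sun Jan 26 2025 + 27 days = Sat Feb 22 2025.
Sat Feb 22 2025 + 27 days = Fri Mar 21 2025.
Fri Mar 21 2025 + 27 days = Thu Apr 17 2025.

Thu Apr 17 2025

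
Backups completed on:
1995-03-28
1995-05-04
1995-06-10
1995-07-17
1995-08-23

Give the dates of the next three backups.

Every event comes 37 days after the last (37, 37, 37, 37).
1995-08-23 + 37 days = 1995-09-29.
1995-09-29 + 37 days = 1995-11-05.
1995-11-05 + 37 days = 1995-12-12.

1995-09-29, 1995-11-05, 1995-12-12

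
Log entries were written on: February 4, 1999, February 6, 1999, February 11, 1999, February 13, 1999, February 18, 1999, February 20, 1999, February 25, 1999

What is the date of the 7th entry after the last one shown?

Every event lands on a Thursday or Saturday (gaps cycle 2, 5, 2, 5, 2, 5).
So the schedule is: every Thursday and Saturday.
Next Saturday: February 27, 1999.
The following Thursday is March 4, 1999.
Next Saturday: March 6, 1999.
The following Thursday is March 11, 1999.
Next Saturday: March 13, 1999.
Next Thursday: March 18, 1999.
The following Saturday is March 20, 1999.

March 20, 1999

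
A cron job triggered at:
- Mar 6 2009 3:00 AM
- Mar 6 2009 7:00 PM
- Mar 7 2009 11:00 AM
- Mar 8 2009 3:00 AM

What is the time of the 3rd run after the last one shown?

Spacing: 16, 16, 16 h — constant 16 h.
Mar 8 2009 3:00 AM + 16 h = Mar 8 2009 7:00 PM.
Mar 8 2009 7:00 PM + 16 h = Mar 9 2009 11:00 AM.
Mar 9 2009 11:00 AM + 16 h = Mar 10 2009 3:00 AM.

Mar 10 2009 3:00 AM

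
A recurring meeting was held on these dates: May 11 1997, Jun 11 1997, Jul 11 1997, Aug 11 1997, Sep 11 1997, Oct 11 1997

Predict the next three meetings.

Gaps: 31, 30, 31, 31, 30 days — not constant. Every event is on the 11th of the month.
Pattern: the 11th of each month.
Next: November 1997 → Nov 11 1997.
December 1997: Dec 11 1997.
January 1998: Jan 11 1998.

Nov 11 1997, Dec 11 1997, Jan 11 1998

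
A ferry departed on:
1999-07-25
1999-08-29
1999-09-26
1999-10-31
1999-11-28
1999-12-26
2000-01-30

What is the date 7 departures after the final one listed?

These are Sundays with 35, 28, 35, 28, 28, 35-day gaps.
Each is the final Sunday of its month — 1999-08-29 is past the 28th, so '4th Sunday' doesn't fit.
February 2000 ends with Sunday 2000-02-27.
March 2000 ends with Sunday 2000-03-26.
Last Sunday of April 2000: 2000-04-30.
Last Sunday of May 2000: 2000-05-28.
June 2000 ends with Sunday 2000-06-25.
Last Sunday of July 2000: 2000-07-30.
Last Sunday of August 2000: 2000-08-27.

2000-08-27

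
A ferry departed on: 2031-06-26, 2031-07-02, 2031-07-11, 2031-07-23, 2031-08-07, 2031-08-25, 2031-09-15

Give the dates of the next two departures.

Intervals are 6, 9, 12, 15, 18, 21 days — an arithmetic progression with common difference 3.
Next gap: 24 days. 2031-09-15 + 24 days = 2031-10-09.
Next gap: 27 days. 2031-10-09 + 27 days = 2031-11-05.

2031-10-09, 2031-11-05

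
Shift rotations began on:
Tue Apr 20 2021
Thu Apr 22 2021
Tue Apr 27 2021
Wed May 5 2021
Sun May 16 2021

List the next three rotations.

Intervals are 2, 5, 8, 11 days — an arithmetic progression with common difference 3.
Next gap: 14 days. Sun May 16 2021 + 14 days = Sun May 30 2021.
Next gap: 17 days. Sun May 30 2021 + 17 days = Wed Jun 16 2021.
Next gap: 20 days. Wed Jun 16 2021 + 20 days = Tue Jul 6 2021.

Sun May 30 2021, Wed Jun 16 2021, Tue Jul 6 2021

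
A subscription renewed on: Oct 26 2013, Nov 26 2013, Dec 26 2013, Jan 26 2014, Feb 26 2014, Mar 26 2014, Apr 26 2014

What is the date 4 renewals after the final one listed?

The day-of-month is always 26 (31, 30, 31, 31, 28, 31 days between events).
So this recurs on the 26th of each month.
May 2014: May 26 2014.
Next: June 2014 → Jun 26 2014.
Next: July 2014 → Jul 26 2014.
Next: August 2014 → Aug 26 2014.

Aug 26 2014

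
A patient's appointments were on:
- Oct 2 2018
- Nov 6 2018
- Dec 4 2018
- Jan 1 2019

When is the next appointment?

Gaps: 35, 28, 28 days — a mix of 28 and 35. Every date is a Tuesday.
Each is the 1st Tuesday of its month.
1st Tuesday of February 2019: Feb 5 2019.

Feb 5 2019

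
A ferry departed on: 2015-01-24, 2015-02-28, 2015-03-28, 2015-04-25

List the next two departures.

Gaps: 35, 28, 28 days — a mix of 28 and 35. Every date is a Saturday.
Each is the 4th Saturday of its month.
May 2015 — 4th Saturday is 2015-05-23.
4th Saturday of June 2015: 2015-06-27.

2015-05-23, 2015-06-27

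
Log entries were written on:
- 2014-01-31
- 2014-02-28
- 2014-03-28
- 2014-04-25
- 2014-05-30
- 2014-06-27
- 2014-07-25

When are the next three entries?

Every date is a Friday; gaps 28, 28, 28, 35, 28, 28 days.
Each is the last Friday of its month (at least one falls on the 29th or later, ruling out '4th Friday').
Last Friday of August 2014: 2014-08-29.
September 2014 ends with Friday 2014-09-26.
October 2014 ends with Friday 2014-10-31.

2014-08-29, 2014-09-26, 2014-10-31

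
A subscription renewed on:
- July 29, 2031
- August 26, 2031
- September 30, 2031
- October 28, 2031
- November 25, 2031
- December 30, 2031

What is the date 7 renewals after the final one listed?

All Tuesdays; the gaps (28, 35, 28, 28, 35) vary with month length.
This is the last Tuesday of each month.
Last Tuesday of January 2032: January 27, 2032.
Last Tuesday of February 2032: February 24, 2032.
Last Tuesday of March 2032: March 30, 2032.
April 2032 ends with Tuesday April 27, 2032.
Last Tuesday of May 2032: May 25, 2032.
Last Tuesday of June 2032: June 29, 2032.
Last Tuesday of July 2032: July 27, 2032.

July 27, 2032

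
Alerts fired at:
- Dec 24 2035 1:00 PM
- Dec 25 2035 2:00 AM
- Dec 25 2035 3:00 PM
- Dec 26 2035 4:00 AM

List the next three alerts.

Spacing: 13, 13, 13 h — constant 13 h.
Dec 26 2035 4:00 AM + 13 h = Dec 26 2035 5:00 PM.
Dec 26 2035 5:00 PM + 13 h = Dec 27 2035 6:00 AM.
Dec 27 2035 6:00 AM + 13 h = Dec 27 2035 7:00 PM.

Dec 26 2035 5:00 PM, Dec 27 2035 6:00 AM, Dec 27 2035 7:00 PM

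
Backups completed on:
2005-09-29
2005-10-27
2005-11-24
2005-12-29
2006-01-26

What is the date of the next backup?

2006-02-23

Every date is a Thursday; gaps 28, 28, 35, 28 days.
Each is the last Thursday of its month (at least one falls on the 29th or later, ruling out '4th Thursday').
February 2006 ends with Thursday 2006-02-23.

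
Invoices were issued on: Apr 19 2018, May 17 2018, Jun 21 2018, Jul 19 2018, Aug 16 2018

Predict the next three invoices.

Sep 20 2018, Oct 18 2018, Nov 15 2018

All dates are Thursdays, 28, 35, 28, 28 days apart.
Specifically, the 3rd Thursday of each month.
3rd Thursday of September 2018: Sep 20 2018.
October 2018 — 3rd Thursday is Oct 18 2018.
3rd Thursday of November 2018: Nov 15 2018.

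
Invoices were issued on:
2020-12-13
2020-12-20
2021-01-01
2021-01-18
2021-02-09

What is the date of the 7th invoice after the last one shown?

2021-11-30

Intervals are 7, 12, 17, 22 days — an arithmetic progression with common difference 5.
Next gap: 27 days. 2021-02-09 + 27 days = 2021-03-08.
Next gap: 32 days. 2021-03-08 + 32 days = 2021-04-09.
Next gap: 37 days. 2021-04-09 + 37 days = 2021-05-16.
Next gap: 42 days. 2021-05-16 + 42 days = 2021-06-27.
Next gap: 47 days. 2021-06-27 + 47 days = 2021-08-13.
Next gap: 52 days. 2021-08-13 + 52 days = 2021-10-04.
Next gap: 57 days. 2021-10-04 + 57 days = 2021-11-30.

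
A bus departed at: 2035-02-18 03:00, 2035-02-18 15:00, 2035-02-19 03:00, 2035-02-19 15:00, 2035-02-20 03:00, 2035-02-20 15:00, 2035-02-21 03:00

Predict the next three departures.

2035-02-21 15:00, 2035-02-22 03:00, 2035-02-22 15:00

The interval is a steady 12 hours (12, 12, 12, 12, 12, 12).
2035-02-21 03:00 + 12 h = 2035-02-21 15:00.
2035-02-21 15:00 + 12 h = 2035-02-22 03:00.
2035-02-22 03:00 + 12 h = 2035-02-22 15:00.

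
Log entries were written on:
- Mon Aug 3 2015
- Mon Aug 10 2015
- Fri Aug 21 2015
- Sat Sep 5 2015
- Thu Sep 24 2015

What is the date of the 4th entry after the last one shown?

Mon Jan 18 2016

Gaps: 7, 11, 15, 19 days — each gap is 4 larger than the previous one.
Next gap: 23 days. Thu Sep 24 2015 + 23 days = Sat Oct 17 2015.
Next gap: 27 days. Sat Oct 17 2015 + 27 days = Fri Nov 13 2015.
Next gap: 31 days. Fri Nov 13 2015 + 31 days = Mon Dec 14 2015.
Next gap: 35 days. Mon Dec 14 2015 + 35 days = Mon Jan 18 2016.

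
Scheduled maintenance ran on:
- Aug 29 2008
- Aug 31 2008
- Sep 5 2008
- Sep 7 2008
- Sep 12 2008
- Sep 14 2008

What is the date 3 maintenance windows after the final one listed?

Every event lands on a Friday or Sunday (gaps cycle 2, 5, 2, 5, 2).
So the schedule is: every Friday and Sunday.
Next Friday: Sep 19 2008.
The following Sunday is Sep 21 2008.
Next Friday: Sep 26 2008.

Sep 26 2008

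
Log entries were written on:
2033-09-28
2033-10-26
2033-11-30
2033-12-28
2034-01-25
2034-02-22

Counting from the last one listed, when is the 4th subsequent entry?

2034-06-28

All Wednesdays; the gaps (28, 35, 28, 28, 28) vary with month length.
This is the last Wednesday of each month.
Last Wednesday of March 2034: 2034-03-29.
Last Wednesday of April 2034: 2034-04-26.
May 2034 ends with Wednesday 2034-05-31.
Last Wednesday of June 2034: 2034-06-28.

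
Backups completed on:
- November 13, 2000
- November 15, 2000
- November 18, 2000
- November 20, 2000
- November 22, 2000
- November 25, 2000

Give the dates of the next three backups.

Every event lands on a Monday or Wednesday or Saturday (gaps cycle 2, 3, 2, 2, 3).
So the schedule is: every Monday, Wednesday and Saturday.
The following Monday is November 27, 2000.
The following Wednesday is November 29, 2000.
The following Saturday is December 2, 2000.

November 27, 2000; November 29, 2000; December 2, 2000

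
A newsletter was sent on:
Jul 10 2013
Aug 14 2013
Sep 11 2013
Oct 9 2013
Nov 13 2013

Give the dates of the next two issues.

These are Wednesdays at 28- or 35-day spacing (35, 28, 28, 35).
The pattern: 2nd Wednesday of the month.
2nd Wednesday of December 2013: Dec 11 2013.
2nd Wednesday of January 2014: Jan 8 2014.

Dec 11 2013, Jan 8 2014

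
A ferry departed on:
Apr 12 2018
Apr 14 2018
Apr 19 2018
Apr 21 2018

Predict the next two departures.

Gaps: 2, 5, 2 days — not constant, but cyclic with period 2.
The events fall on every Thursday and Saturday.
The following Thursday is Apr 26 2018.
The following Saturday is Apr 28 2018.

Apr 26 2018, Apr 28 2018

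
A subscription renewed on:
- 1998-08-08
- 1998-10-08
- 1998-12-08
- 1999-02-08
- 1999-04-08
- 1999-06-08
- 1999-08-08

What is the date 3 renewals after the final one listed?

Gaps: 61, 61, 62, 59, 61, 61 days — not constant. Every event is on the 8th of the month.
Pattern: the 8th of every 2 months.
October 1999: 1999-10-08.
Next: December 1999 → 1999-12-08.
Next: February 2000 → 2000-02-08.

2000-02-08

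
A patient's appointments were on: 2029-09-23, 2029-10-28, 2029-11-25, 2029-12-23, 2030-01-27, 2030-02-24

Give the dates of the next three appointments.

These are Sundays at 28- or 35-day spacing (35, 28, 28, 35, 28).
The pattern: 4th Sunday of the month.
4th Sunday of March 2030: 2030-03-24.
4th Sunday of April 2030: 2030-04-28.
May 2030 — 4th Sunday is 2030-05-26.

2030-03-24, 2030-04-28, 2030-05-26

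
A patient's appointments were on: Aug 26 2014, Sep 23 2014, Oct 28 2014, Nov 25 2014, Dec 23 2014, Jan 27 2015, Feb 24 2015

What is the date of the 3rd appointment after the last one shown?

All dates are Tuesdays, 28, 35, 28, 28, 35, 28 days apart.
Specifically, the 4th Tuesday of each month.
March 2015 — 4th Tuesday is Mar 24 2015.
4th Tuesday of April 2015: Apr 28 2015.
May 2015 — 4th Tuesday is May 26 2015.

May 26 2015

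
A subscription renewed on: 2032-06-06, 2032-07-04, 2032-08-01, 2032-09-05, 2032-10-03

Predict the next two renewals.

Gaps: 28, 28, 35, 28 days — a mix of 28 and 35. Every date is a Sunday.
Each is the 1st Sunday of its month.
1st Sunday of November 2032: 2032-11-07.
1st Sunday of December 2032: 2032-12-05.

2032-11-07, 2032-12-05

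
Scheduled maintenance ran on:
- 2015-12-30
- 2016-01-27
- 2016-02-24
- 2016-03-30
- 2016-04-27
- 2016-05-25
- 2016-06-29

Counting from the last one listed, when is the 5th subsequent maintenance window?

All Wednesdays; the gaps (28, 28, 35, 28, 28, 35) vary with month length.
This is the last Wednesday of each month.
July 2016 ends with Wednesday 2016-07-27.
Last Wednesday of August 2016: 2016-08-31.
September 2016 ends with Wednesday 2016-09-28.
October 2016 ends with Wednesday 2016-10-26.
November 2016 ends with Wednesday 2016-11-30.

2016-11-30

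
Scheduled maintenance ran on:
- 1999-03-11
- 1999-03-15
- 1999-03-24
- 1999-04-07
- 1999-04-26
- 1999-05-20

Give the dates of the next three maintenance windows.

1999-06-18, 1999-07-22, 1999-08-30

Intervals are 4, 9, 14, 19, 24 days — an arithmetic progression with common difference 5.
Next gap: 29 days. 1999-05-20 + 29 days = 1999-06-18.
Next gap: 34 days. 1999-06-18 + 34 days = 1999-07-22.
Next gap: 39 days. 1999-07-22 + 39 days = 1999-08-30.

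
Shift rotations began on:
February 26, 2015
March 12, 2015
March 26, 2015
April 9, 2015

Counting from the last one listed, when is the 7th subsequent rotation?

July 16, 2015

Gaps between consecutive events: 14, 14, 14 days — a constant 14-day interval.
April 9, 2015 + 14 days = April 23, 2015.
April 23, 2015 + 14 days = May 7, 2015.
May 7, 2015 + 14 days = May 21, 2015.
May 21, 2015 + 14 days = June 4, 2015.
June 4, 2015 + 14 days = June 18, 2015.
June 18, 2015 + 14 days = July 2, 2015.
July 2, 2015 + 14 days = July 16, 2015.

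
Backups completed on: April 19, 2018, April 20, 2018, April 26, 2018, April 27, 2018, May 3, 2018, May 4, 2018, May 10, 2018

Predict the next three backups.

Every event lands on a Thursday or Friday (gaps cycle 1, 6, 1, 6, 1, 6).
So the schedule is: every Thursday and Friday.
The following Friday is May 11, 2018.
Next Thursday: May 17, 2018.
Next Friday: May 18, 2018.

May 11, 2018; May 17, 2018; May 18, 2018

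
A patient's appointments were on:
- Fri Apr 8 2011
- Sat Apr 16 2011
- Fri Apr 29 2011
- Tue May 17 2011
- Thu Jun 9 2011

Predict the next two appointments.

Thu Jul 7 2011, Tue Aug 9 2011

Intervals are 8, 13, 18, 23 days — an arithmetic progression with common difference 5.
Next gap: 28 days. Thu Jun 9 2011 + 28 days = Thu Jul 7 2011.
Next gap: 33 days. Thu Jul 7 2011 + 33 days = Tue Aug 9 2011.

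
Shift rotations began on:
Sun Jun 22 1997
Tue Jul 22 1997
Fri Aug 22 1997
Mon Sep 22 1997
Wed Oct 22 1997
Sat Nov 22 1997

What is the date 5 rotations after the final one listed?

Gaps: 30, 31, 31, 30, 31 days — not constant. Every event is on the 22nd of the month.
Pattern: the 22nd of each month.
December 1997: Mon Dec 22 1997.
January 1998: Thu Jan 22 1998.
February 1998: Sun Feb 22 1998.
Next: March 1998 → Sun Mar 22 1998.
April 1998: Wed Apr 22 1998.

Wed Apr 22 1998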